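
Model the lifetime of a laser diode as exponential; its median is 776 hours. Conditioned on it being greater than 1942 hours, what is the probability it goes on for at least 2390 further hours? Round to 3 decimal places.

0.118

For an exponential, median = ln(2)/λ, so λ = ln 2 / 776 = 0.000893231 per hour.
P(X > s+t | X > s) = e^(−λ(s+t))/e^(−λs) = e^(−λt), independent of s = 1942.
P(X > 2390) = e^(−2.1348) ≈ 0.118.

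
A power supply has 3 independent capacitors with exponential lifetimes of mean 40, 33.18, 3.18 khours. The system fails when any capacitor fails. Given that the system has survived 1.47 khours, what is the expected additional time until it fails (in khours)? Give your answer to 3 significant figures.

2.71

First-failure rate Σλ = 1/40 + 1/33.18 + 1/3.18 = 0.369604.
By memorylessness the expected residual is 1/Σλ = 2.7056 khours, regardless of the 1.47 already elapsed.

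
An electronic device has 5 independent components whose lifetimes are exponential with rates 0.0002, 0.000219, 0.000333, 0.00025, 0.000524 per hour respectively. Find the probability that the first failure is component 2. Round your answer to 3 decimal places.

The time to first failure is exponential with rate Σλ = 0.0002 + 0.000219 + 0.000333 + 0.00025 + 0.000524 = 0.001526.
P(component 2 first) = λ_2/Σλ = 0.000219/0.001526 ≈ 0.144.

0.144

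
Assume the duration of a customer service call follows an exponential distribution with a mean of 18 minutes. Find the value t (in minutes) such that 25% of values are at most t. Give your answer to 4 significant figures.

The rate is λ = 1/18 = 0.0555556 per minute.
Set 1 − e^(−λt) = 0.25, so t = −ln(0.75)/λ = 0.28768/0.0555556 ≈ 5.17828 minutes.

5.178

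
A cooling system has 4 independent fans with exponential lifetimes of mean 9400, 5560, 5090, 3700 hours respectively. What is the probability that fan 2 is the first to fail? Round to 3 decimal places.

0.239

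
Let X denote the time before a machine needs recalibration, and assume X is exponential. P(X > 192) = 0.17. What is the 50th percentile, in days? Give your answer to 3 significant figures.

75.1

e^(−λ·192) = 0.17 ⇒ λ = −ln(0.17)/192 = 0.00922894.
50th percentile: 1 − e^(−λt) = 0.5, t = −ln(0.5)/λ = 75.1058 days.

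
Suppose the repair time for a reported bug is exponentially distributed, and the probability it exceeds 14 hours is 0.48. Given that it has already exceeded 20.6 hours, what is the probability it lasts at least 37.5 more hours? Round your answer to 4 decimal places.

From e^(−λ·14) = 0.48, λ = −ln(0.48)/14 = 0.0524264.
Memoryless: P(X > 20.6+37.5 | X > 20.6) = P(X > 37.5) = e^(−0.0524264·37.5) ≈ 0.1400.

0.1400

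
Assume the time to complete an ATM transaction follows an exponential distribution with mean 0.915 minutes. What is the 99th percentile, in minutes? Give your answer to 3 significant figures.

4.21

The rate is λ = 1/0.915 = 1.0929 per minute.
Set 1 − e^(−λt) = 0.99, so t = −ln(0.01)/λ = 4.6052/1.0929 ≈ 4.21373 minutes.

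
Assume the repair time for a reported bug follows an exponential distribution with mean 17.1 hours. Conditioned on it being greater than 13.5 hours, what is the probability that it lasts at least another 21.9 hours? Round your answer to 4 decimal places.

0.2778

The rate is λ = 1/17.1 = 0.0584795 per hour.
The exponential is memoryless, so the remaining time is again Exp(λ): the condition X > 13.5 is irrelevant.
P(X > 21.9) = e^(−1.2807) ≈ 0.2778.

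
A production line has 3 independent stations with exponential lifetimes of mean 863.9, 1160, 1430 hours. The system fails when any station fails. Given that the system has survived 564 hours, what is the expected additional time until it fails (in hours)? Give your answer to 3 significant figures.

368

First-failure rate Σλ = 1/863.9 + 1/1160 + 1/1430 = 0.00271891.
By memorylessness the expected residual is 1/Σλ = 367.794 hours, regardless of the 564 already elapsed.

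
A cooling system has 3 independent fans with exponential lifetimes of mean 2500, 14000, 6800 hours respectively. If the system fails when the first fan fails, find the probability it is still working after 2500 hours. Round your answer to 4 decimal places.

The first failure time is exponential with rate Σλ_i = 1/2500 + 1/14000 + 1/6800 = 0.000618487 per hour.
P(min > 2500) = e^(−0.000618487·2500) = e^(−1.5462) ≈ 0.2131.

0.2131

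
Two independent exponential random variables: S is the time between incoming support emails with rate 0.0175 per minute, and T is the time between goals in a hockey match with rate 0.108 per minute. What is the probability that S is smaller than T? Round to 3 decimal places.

λ_1 = 0.0175, λ_2 = 0.108.
For independent exponentials, P(S < T) = λ_1/(λ_1+λ_2) = 0.0175/0.1255 ≈ 0.139.

0.139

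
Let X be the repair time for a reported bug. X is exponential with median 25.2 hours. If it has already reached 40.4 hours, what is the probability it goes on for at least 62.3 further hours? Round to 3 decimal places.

For an exponential, median = ln(2)/λ, so λ = ln 2 / 25.2 = 0.0275058 per hour.
The exponential is memoryless, so the remaining time is again Exp(λ): the condition X > 40.4 is irrelevant.
P(X > 62.3) = e^(−1.7136) ≈ 0.180.

0.180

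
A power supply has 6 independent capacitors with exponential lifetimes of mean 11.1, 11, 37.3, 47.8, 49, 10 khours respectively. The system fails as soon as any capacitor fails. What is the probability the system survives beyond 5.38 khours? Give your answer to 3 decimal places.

0.153

The first failure time is exponential with rate Σλ_i = 1/11.1 + 1/11 + 1/37.3 + 1/47.8 + 1/49 + 1/10 = 0.349137 per khour.
P(min > 5.38) = e^(−0.349137·5.38) = e^(−1.8784) ≈ 0.153.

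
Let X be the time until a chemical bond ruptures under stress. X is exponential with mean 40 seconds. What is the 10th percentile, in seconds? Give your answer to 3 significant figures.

The rate is λ = 1/40 = 0.025 per second.
Set 1 − e^(−λt) = 0.1, so t = −ln(0.9)/λ = 0.10536/0.025 ≈ 4.21442 seconds.

4.21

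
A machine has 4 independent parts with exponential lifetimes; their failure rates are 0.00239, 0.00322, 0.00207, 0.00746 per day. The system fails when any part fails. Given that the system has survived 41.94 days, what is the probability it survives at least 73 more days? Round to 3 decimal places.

0.331

Time to first failure ~ Exp(Σλ) with Σλ = 0.01514.
By memorylessness, P(T > 41.94+73 | T > 41.94) = P(T > 73) = e^(−0.01514·73) ≈ 0.331.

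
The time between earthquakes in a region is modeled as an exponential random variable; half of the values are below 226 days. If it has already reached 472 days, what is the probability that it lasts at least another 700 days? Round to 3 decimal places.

0.117

For an exponential, median = ln(2)/λ, so λ = ln 2 / 226 = 0.00306702 per day.
P(X > s+t | X > s) = e^(−λ(s+t))/e^(−λs) = e^(−λt), independent of s = 472.
P(X > 700) = e^(−2.1469) ≈ 0.117.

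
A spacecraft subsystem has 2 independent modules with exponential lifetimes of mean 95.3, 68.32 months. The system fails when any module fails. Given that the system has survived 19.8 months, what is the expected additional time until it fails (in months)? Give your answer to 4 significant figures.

First-failure rate Σλ = 1/95.3 + 1/68.32 = 0.0251302.
By memorylessness the expected residual is 1/Σλ = 39.7928 months, regardless of the 19.8 already elapsed.

39.79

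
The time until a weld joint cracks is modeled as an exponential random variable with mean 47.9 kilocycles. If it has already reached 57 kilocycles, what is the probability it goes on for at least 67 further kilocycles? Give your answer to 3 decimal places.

0.247

The rate is λ = 1/47.9 = 0.0208768 per kilocycle.
P(X > s+t | X > s) = e^(−λ(s+t))/e^(−λs) = e^(−λt), independent of s = 57.
P(X > 67) = e^(−1.3987) ≈ 0.247.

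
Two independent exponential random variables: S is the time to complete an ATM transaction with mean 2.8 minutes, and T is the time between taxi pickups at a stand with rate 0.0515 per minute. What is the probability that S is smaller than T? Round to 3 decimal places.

λ_1 = 1/2.8 = 0.357143, λ_2 = 0.0515.
For independent exponentials, P(S < T) = λ_1/(λ_1+λ_2) = 0.357143/0.408643 ≈ 0.874.

0.874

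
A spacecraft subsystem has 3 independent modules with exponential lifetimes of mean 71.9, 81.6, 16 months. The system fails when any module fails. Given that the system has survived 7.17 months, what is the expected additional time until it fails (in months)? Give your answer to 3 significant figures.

11.3

First-failure rate Σλ = 1/71.9 + 1/81.6 + 1/16 = 0.0886631.
By memorylessness the expected residual is 1/Σλ = 11.2786 months, regardless of the 7.17 already elapsed.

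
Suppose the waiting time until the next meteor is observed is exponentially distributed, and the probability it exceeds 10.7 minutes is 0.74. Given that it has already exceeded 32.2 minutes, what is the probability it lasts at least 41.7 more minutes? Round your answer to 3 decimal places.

From e^(−λ·10.7) = 0.74, λ = −ln(0.74)/10.7 = 0.0281407.
Memoryless: P(X > 32.2+41.7 | X > 32.2) = P(X > 41.7) = e^(−0.0281407·41.7) ≈ 0.309.

0.309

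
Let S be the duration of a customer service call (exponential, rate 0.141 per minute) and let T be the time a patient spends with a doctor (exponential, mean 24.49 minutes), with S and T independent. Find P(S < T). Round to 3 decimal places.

λ_1 = 0.141, λ_2 = 1/24.49 = 0.040833.
For independent exponentials, P(S < T) = λ_1/(λ_1+λ_2) = 0.141/0.181833 ≈ 0.775.

0.775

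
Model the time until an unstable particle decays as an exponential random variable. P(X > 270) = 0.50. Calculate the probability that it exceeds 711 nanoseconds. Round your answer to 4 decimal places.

e^(−λ·270) = 0.50 ⇒ λ = −ln(0.50)/270 = 0.00256721.
P(X > 711) = e^(−0.00256721·711) = e^(−1.8253) ≈ 0.1612.

0.1612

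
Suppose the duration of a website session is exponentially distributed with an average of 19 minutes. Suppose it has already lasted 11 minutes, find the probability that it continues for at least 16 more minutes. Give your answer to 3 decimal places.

0.431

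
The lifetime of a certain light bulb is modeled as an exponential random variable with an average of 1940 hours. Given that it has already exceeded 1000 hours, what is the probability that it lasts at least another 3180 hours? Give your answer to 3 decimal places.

0.194

The rate is λ = 1/1940 = 0.000515464 per hour.
P(X > s+t | X > s) = e^(−λ(s+t))/e^(−λs) = e^(−λt), independent of s = 1000.
P(X > 3180) = e^(−1.6392) ≈ 0.194.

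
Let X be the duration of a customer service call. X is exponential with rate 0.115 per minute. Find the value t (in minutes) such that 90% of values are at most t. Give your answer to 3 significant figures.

20.0

Set 1 − e^(−λt) = 0.9, so t = −ln(0.1)/λ = 2.3026/0.115 ≈ 20.0225 minutes.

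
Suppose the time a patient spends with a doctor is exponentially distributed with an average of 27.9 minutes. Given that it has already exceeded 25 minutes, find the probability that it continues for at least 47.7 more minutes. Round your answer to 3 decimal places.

0.181

The rate is λ = 1/27.9 = 0.0358423 per minute.
P(X > s+t | X > s) = e^(−λ(s+t))/e^(−λs) = e^(−λt), independent of s = 25.
P(X > 47.7) = e^(−1.7097) ≈ 0.181.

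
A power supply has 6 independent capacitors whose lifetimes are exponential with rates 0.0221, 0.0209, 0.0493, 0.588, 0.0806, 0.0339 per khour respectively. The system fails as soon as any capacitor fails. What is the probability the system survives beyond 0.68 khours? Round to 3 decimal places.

The time to first failure is exponential with rate Σλ = 0.0221 + 0.0209 + 0.0493 + 0.588 + 0.0806 + 0.0339 = 0.7948.
P(min > 0.68) = e^(−0.7948·0.68) = e^(−0.54046) ≈ 0.582.

0.582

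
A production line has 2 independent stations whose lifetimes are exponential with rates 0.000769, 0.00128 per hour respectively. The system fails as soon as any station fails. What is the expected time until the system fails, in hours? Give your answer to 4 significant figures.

The time to first failure is exponential with rate Σλ = 0.000769 + 0.00128 = 0.002049.
E[min] = 1/Σλ = 1/0.002049 = 488.043 hours.

488.0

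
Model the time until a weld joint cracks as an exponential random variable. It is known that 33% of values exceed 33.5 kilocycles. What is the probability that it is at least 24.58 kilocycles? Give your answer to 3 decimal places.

e^(−λ·33.5) = 0.33 ⇒ λ = −ln(0.33)/33.5 = 0.0330944.
P(X > 24.58) = e^(−0.0330944·24.58) = e^(−0.81346) ≈ 0.443.

0.443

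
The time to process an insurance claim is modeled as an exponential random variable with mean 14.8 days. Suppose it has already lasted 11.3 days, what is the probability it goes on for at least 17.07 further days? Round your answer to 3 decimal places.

0.316

The rate is λ = 1/14.8 = 0.0675676 per day.
By the memoryless property, P(X > 11.3+17.07 | X > 11.3) = P(X > 17.07).
P(X > 17.07) = e^(−1.1534) ≈ 0.316.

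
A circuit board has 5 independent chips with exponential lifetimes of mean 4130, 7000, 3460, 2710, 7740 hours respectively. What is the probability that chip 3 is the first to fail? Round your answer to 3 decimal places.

Rates: λ_i = 1/mean_i → 0.000242131, 0.000142857, 0.000289017, 0.000369004, 0.000129199; Σλ = 0.00117221.
P(chip 3 first) = λ_3/Σλ = 0.000289017/0.00117221 ≈ 0.247.

0.247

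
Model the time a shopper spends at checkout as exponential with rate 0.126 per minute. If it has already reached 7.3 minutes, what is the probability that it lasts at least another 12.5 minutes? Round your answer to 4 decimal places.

0.2070

The exponential is memoryless, so the remaining time is again Exp(λ): the condition X > 7.3 is irrelevant.
P(X > 12.5) = e^(−1.575) ≈ 0.2070.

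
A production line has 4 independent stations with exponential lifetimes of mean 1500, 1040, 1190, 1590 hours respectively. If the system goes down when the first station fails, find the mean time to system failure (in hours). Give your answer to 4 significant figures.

322.8

The first failure time is exponential with rate Σλ_i = 1/1500 + 1/1040 + 1/1190 + 1/1590 = 0.00309747 per hour.
E[min] = 1/Σλ = 1/0.00309747 = 322.844 hours.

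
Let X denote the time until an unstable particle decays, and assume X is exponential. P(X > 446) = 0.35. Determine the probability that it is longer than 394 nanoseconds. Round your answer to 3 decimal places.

0.396

e^(−λ·446) = 0.35 ⇒ λ = −ln(0.35)/446 = 0.00235386.
P(X > 394) = e^(−0.00235386·394) = e^(−0.92742) ≈ 0.396.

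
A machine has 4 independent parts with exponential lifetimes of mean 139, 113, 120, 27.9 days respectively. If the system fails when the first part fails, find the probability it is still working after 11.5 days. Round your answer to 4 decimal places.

0.5003

The first failure time is exponential with rate Σλ_i = 1/139 + 1/113 + 1/120 + 1/27.9 = 0.0602194 per day.
P(min > 11.5) = e^(−0.0602194·11.5) = e^(−0.69252) ≈ 0.5003.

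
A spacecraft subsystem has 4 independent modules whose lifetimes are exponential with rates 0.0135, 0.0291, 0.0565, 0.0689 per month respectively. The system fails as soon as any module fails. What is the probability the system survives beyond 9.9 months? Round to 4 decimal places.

0.1895

The time to first failure is exponential with rate Σλ = 0.0135 + 0.0291 + 0.0565 + 0.0689 = 0.168.
P(min > 9.9) = e^(−0.168·9.9) = e^(−1.6632) ≈ 0.1895.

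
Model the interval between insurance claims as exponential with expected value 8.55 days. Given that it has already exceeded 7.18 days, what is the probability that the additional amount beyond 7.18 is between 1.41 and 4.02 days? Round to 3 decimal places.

The rate is λ = 1/8.55 = 0.116959 per day.
Memoryless: the residual past 7.18 is again Exp(λ).
P(1.41 < residual < 4.02) = e^(−λ·1.41) − e^(−λ·4.02) = 0.84797 − 0.62489 ≈ 0.223.

0.223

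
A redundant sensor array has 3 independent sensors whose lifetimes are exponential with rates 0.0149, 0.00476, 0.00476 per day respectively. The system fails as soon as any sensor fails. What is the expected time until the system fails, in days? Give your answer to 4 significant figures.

The time to first failure is exponential with rate Σλ = 0.0149 + 0.00476 + 0.00476 = 0.02442.
E[min] = 1/Σλ = 1/0.02442 = 40.95 days.

40.95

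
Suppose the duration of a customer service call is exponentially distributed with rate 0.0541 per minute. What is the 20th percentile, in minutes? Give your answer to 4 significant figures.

4.125

Set 1 − e^(−λt) = 0.2, so t = −ln(0.8)/λ = 0.22314/0.0541 ≈ 4.12465 minutes.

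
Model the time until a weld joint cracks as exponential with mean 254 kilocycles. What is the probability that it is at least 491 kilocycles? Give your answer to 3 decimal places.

0.145

The rate is λ = 1/254 = 0.00393701 per kilocycle.
P(X > 491) = e^(−λ·491) = e^(−1.9331) ≈ 0.145.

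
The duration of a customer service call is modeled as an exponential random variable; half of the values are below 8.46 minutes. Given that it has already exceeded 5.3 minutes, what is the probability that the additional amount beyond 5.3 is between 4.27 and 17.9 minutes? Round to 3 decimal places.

0.474

For an exponential, median = ln(2)/λ, so λ = ln 2 / 8.46 = 0.0819323 per minute.
Memoryless: the residual past 5.3 is again Exp(λ).
P(4.27 < residual < 17.9) = e^(−λ·4.27) − e^(−λ·17.9) = 0.70479 − 0.23071 ≈ 0.474.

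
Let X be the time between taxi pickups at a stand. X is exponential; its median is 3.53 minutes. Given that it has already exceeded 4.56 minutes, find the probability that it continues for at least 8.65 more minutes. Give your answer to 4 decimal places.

0.1830

For an exponential, median = ln(2)/λ, so λ = ln 2 / 3.53 = 0.196359 per minute.
The exponential is memoryless, so the remaining time is again Exp(λ): the condition X > 4.56 is irrelevant.
P(X > 8.65) = e^(−1.6985) ≈ 0.1830.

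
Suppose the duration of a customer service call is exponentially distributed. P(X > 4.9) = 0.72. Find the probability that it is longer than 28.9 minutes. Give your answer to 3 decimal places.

0.144

e^(−λ·4.9) = 0.72 ⇒ λ = −ln(0.72)/4.9 = 0.0670416.
P(X > 28.9) = e^(−0.0670416·28.9) = e^(−1.9375) ≈ 0.144.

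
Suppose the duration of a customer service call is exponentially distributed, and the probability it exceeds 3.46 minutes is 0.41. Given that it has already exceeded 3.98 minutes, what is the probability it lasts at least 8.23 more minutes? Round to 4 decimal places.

From e^(−λ·3.46) = 0.41, λ = −ln(0.41)/3.46 = 0.257687.
Memoryless: P(X > 3.98+8.23 | X > 3.98) = P(X > 8.23) = e^(−0.257687·8.23) ≈ 0.1199.

0.1199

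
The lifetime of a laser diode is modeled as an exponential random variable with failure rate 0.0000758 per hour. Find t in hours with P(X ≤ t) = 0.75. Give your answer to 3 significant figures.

Set 1 − e^(−λt) = 0.75, so t = −ln(0.25)/λ = 1.3863/0.0000758 ≈ 18288.8 hours.

18300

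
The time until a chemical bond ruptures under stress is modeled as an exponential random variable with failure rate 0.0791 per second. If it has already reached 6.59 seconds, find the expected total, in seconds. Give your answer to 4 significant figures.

By memorylessness, E[X | X > 6.59] = 6.59 + 1/λ = 6.59 + 12.6422 = 19.2322 seconds.

19.23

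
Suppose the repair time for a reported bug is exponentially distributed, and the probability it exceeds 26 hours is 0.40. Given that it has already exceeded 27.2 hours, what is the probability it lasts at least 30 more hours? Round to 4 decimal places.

0.3474

From e^(−λ·26) = 0.40, λ = −ln(0.40)/26 = 0.035242.
Memoryless: P(X > 27.2+30 | X > 27.2) = P(X > 30) = e^(−0.035242·30) ≈ 0.3474.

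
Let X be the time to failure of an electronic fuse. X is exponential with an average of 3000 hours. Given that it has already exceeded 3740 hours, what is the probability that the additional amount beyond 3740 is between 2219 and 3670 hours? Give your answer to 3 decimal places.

0.183

The rate is λ = 1/3000 = 0.000333333 per hour.
Memoryless: the residual past 3740 is again Exp(λ).
P(2219 < residual < 3670) = e^(−λ·2219) − e^(−λ·3670) = 0.47727 − 0.29425 ≈ 0.183.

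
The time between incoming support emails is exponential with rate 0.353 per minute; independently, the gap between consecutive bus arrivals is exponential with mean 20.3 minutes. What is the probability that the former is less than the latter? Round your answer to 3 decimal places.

0.878

λ_1 = 0.353, λ_2 = 1/20.3 = 0.0492611.
For independent exponentials, P(the former < the latter) = λ_1/(λ_1+λ_2) = 0.353/0.402261 ≈ 0.878.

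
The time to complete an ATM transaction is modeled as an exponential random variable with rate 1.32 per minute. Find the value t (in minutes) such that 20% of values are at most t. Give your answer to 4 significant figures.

Set 1 − e^(−λt) = 0.2, so t = −ln(0.8)/λ = 0.22314/1.32 ≈ 0.169048 minutes.

0.1690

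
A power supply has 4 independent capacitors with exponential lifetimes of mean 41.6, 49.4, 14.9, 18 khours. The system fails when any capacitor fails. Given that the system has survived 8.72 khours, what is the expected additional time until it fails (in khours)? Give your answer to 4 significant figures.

5.990

First-failure rate Σλ = 1/41.6 + 1/49.4 + 1/14.9 + 1/18 = 0.166951.
By memorylessness the expected residual is 1/Σλ = 5.98978 khours, regardless of the 8.72 already elapsed.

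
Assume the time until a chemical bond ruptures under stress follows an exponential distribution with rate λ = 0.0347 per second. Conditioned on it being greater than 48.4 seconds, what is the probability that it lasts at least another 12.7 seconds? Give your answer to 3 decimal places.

P(X > s+t | X > s) = e^(−λ(s+t))/e^(−λs) = e^(−λt), independent of s = 48.4.
P(X > 12.7) = e^(−0.44069) ≈ 0.644.

0.644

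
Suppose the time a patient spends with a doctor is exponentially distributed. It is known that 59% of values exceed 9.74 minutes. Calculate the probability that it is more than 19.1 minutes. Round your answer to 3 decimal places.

e^(−λ·9.74) = 0.59 ⇒ λ = −ln(0.59)/9.74 = 0.0541717.
P(X > 19.1) = e^(−0.0541717·19.1) = e^(−1.0347) ≈ 0.355.

0.355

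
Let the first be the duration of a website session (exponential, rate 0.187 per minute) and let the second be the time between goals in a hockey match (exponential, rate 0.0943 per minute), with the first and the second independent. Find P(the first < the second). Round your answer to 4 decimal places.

0.6648

λ_1 = 0.187, λ_2 = 0.0943.
For independent exponentials, P(the first < the second) = λ_1/(λ_1+λ_2) = 0.187/0.2813 ≈ 0.6648.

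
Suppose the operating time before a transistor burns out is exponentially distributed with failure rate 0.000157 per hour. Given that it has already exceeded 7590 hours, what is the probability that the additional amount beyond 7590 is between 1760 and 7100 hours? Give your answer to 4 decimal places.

0.4306

Memoryless: the residual past 7590 is again Exp(λ).
P(1760 < residual < 7100) = e^(−λ·1760) − e^(−λ·7100) = 0.75857 − 0.32801 ≈ 0.4306.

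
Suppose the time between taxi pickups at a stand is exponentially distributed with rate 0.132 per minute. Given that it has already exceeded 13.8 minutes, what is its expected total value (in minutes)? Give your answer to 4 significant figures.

By memorylessness, E[X | X > 13.8] = 13.8 + 1/λ = 13.8 + 7.57576 = 21.3758 minutes.

21.38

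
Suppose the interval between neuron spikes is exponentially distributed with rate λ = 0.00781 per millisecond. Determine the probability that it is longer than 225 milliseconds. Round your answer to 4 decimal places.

0.1725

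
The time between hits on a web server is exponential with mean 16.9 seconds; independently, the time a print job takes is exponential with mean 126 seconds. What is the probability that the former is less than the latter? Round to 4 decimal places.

0.8817

λ_1 = 1/16.9 = 0.0591716, λ_2 = 1/126 = 0.00793651.
For independent exponentials, P(the former < the latter) = λ_1/(λ_1+λ_2) = 0.0591716/0.0671081 ≈ 0.8817.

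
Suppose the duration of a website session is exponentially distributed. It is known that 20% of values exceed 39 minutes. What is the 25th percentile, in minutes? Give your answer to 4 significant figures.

6.971

e^(−λ·39) = 0.20 ⇒ λ = −ln(0.20)/39 = 0.0412676.
25th percentile: 1 − e^(−λt) = 0.25, t = −ln(0.75)/λ = 6.97113 minutes.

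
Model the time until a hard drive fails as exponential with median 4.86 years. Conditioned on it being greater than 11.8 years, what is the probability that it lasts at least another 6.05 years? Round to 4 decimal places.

0.4220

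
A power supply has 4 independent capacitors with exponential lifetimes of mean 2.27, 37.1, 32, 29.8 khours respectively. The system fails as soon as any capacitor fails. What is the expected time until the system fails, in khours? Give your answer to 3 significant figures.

1.88

The first failure time is exponential with rate Σλ_i = 1/2.27 + 1/37.1 + 1/32 + 1/29.8 = 0.53229 per khour.
E[min] = 1/Σλ = 1/0.53229 = 1.87868 khours.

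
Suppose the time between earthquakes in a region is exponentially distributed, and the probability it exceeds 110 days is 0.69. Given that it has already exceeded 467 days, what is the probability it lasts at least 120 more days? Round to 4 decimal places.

From e^(−λ·110) = 0.69, λ = −ln(0.69)/110 = 0.00337331.
Memoryless: P(X > 467+120 | X > 467) = P(X > 120) = e^(−0.00337331·120) ≈ 0.6671.

0.6671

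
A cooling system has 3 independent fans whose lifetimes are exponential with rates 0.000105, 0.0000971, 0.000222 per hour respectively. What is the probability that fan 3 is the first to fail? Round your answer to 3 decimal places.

0.523

The time to first failure is exponential with rate Σλ = 0.000105 + 0.0000971 + 0.000222 = 0.0004241.
P(fan 3 first) = λ_3/Σλ = 0.000222/0.0004241 ≈ 0.523.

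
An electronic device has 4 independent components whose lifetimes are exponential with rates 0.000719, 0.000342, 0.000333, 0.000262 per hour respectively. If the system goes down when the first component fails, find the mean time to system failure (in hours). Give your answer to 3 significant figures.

604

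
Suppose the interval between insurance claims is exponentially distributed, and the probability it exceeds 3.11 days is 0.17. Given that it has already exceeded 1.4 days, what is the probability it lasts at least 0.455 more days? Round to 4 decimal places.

0.7716

From e^(−λ·3.11) = 0.17, λ = −ln(0.17)/3.11 = 0.569761.
Memoryless: P(X > 1.4+0.455 | X > 1.4) = P(X > 0.455) = e^(−0.569761·0.455) ≈ 0.7716.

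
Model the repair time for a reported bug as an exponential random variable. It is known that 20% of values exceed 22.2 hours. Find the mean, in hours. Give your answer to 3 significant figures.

13.8

e^(−λ·22.2) = 0.20 ⇒ λ = −ln(0.20)/22.2 = 0.0724972.
Mean = 1/λ = 13.7936 hours.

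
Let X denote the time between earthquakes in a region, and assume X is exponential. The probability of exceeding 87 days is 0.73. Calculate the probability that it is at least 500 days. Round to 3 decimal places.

e^(−λ·87) = 0.73 ⇒ λ = −ln(0.73)/87 = 0.00361736.
P(X > 500) = e^(−0.00361736·500) = e^(−1.8087) ≈ 0.164.

0.164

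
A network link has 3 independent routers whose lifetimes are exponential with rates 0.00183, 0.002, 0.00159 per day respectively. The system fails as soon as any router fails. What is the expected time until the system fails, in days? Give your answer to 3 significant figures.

185

The time to first failure is exponential with rate Σλ = 0.00183 + 0.002 + 0.00159 = 0.00542.
E[min] = 1/Σλ = 1/0.00542 = 184.502 days.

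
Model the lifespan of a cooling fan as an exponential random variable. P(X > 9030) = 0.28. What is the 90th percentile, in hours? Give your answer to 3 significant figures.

e^(−λ·9030) = 0.28 ⇒ λ = −ln(0.28)/9030 = 0.000140971.
90th percentile: 1 − e^(−λt) = 0.9, t = −ln(0.1)/λ = 16333.8 hours.

16300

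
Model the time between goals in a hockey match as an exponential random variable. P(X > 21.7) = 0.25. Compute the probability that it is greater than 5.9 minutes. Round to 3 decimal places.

e^(−λ·21.7) = 0.25 ⇒ λ = −ln(0.25)/21.7 = 0.0638845.
P(X > 5.9) = e^(−0.0638845·5.9) = e^(−0.37692) ≈ 0.686.

0.686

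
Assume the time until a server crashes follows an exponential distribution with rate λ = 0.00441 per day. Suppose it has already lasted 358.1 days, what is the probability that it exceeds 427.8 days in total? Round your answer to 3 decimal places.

The exponential is memoryless, so the remaining time is again Exp(λ): the condition X > 358.1 is irrelevant.
P(X > 69.7) = e^(−0.30738) ≈ 0.735.

0.735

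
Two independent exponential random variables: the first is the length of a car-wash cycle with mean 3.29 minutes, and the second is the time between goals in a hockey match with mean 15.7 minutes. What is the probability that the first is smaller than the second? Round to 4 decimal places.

0.8268

λ_1 = 1/3.29 = 0.303951, λ_2 = 1/15.7 = 0.0636943.
For independent exponentials, P(the first < the second) = λ_1/(λ_1+λ_2) = 0.303951/0.367646 ≈ 0.8268.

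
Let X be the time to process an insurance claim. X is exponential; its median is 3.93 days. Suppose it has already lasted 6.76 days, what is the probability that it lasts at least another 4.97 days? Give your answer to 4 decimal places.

For an exponential, median = ln(2)/λ, so λ = ln 2 / 3.93 = 0.176373 per day.
By the memoryless property, P(X > 6.76+4.97 | X > 6.76) = P(X > 4.97).
P(X > 4.97) = e^(−0.87658) ≈ 0.4162.

0.4162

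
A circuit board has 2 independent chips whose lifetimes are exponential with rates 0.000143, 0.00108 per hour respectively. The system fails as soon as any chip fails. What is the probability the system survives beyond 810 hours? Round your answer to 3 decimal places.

0.371

The time to first failure is exponential with rate Σλ = 0.000143 + 0.00108 = 0.001223.
P(min > 810) = e^(−0.001223·810) = e^(−0.99063) ≈ 0.371.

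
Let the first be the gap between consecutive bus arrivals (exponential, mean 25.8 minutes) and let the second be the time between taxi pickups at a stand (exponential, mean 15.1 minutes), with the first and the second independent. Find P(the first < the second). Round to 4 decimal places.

0.3692

λ_1 = 1/25.8 = 0.0387597, λ_2 = 1/15.1 = 0.0662252.
For independent exponentials, P(the first < the second) = λ_1/(λ_1+λ_2) = 0.0387597/0.104985 ≈ 0.3692.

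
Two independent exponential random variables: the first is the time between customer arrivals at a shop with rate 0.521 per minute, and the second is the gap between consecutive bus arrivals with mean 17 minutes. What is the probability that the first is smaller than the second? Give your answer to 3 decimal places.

0.899

λ_1 = 0.521, λ_2 = 1/17 = 0.0588235.
For independent exponentials, P(the first < the second) = λ_1/(λ_1+λ_2) = 0.521/0.579824 ≈ 0.899.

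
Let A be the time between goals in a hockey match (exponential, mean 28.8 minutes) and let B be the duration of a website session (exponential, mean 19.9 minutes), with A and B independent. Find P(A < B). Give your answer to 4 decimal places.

λ_1 = 1/28.8 = 0.0347222, λ_2 = 1/19.9 = 0.0502513.
For independent exponentials, P(A < B) = λ_1/(λ_1+λ_2) = 0.0347222/0.0849735 ≈ 0.4086.

0.4086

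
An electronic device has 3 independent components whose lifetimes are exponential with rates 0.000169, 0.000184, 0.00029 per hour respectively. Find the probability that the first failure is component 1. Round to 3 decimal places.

0.263

The time to first failure is exponential with rate Σλ = 0.000169 + 0.000184 + 0.00029 = 0.000643.
P(component 1 first) = λ_1/Σλ = 0.000169/0.000643 ≈ 0.263.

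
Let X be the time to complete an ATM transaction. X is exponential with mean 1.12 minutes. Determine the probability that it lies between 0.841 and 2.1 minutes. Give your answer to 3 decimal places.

0.319

The rate is λ = 1/1.12 = 0.892857 per minute.
P(0.841 < X < 2.1) = e^(−λ·0.841) − e^(−λ·2.1) = 0.47194 − 0.15335 ≈ 0.319.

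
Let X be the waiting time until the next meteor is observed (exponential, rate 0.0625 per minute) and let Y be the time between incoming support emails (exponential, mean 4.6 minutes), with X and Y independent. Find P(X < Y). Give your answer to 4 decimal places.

0.2233

λ_1 = 0.0625, λ_2 = 1/4.6 = 0.217391.
For independent exponentials, P(X < Y) = λ_1/(λ_1+λ_2) = 0.0625/0.279891 ≈ 0.2233.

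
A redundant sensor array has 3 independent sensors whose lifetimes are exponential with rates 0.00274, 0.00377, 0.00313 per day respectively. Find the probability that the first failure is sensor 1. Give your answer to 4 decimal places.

The time to first failure is exponential with rate Σλ = 0.00274 + 0.00377 + 0.00313 = 0.00964.
P(sensor 1 first) = λ_1/Σλ = 0.00274/0.00964 ≈ 0.2842.

0.2842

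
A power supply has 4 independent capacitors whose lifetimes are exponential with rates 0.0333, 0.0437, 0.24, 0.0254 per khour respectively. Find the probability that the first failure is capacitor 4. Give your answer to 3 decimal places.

The time to first failure is exponential with rate Σλ = 0.0333 + 0.0437 + 0.24 + 0.0254 = 0.3424.
P(capacitor 4 first) = λ_4/Σλ = 0.0254/0.3424 ≈ 0.074.

0.074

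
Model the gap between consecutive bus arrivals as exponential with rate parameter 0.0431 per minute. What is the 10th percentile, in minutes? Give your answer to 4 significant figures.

Set 1 − e^(−λt) = 0.1, so t = −ln(0.9)/λ = 0.10536/0.0431 ≈ 2.44456 minutes.

2.445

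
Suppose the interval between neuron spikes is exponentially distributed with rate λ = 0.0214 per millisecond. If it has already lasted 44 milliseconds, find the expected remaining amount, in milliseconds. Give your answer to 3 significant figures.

46.7

By memorylessness, the remaining amount past any threshold is again Exp(λ) with mean 1/λ = 46.729 milliseconds.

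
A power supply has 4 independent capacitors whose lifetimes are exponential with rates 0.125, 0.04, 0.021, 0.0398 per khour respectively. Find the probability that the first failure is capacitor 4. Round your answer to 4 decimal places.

0.1763

The time to first failure is exponential with rate Σλ = 0.125 + 0.04 + 0.021 + 0.0398 = 0.2258.
P(capacitor 4 first) = λ_4/Σλ = 0.0398/0.2258 ≈ 0.1763.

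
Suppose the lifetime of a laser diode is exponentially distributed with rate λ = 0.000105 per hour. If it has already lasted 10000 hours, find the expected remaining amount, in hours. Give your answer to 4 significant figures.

By memorylessness, the remaining amount past any threshold is again Exp(λ) with mean 1/λ = 9523.81 hours.

9524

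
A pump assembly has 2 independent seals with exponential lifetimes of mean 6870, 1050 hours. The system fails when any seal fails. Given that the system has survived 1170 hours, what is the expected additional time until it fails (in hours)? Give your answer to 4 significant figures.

910.8

First-failure rate Σλ = 1/6870 + 1/1050 = 0.00109794.
By memorylessness the expected residual is 1/Σλ = 910.795 hours, regardless of the 1170 already elapsed.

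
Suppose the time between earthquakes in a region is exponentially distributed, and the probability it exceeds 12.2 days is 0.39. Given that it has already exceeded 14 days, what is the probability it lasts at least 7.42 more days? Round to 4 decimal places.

From e^(−λ·12.2) = 0.39, λ = −ln(0.39)/12.2 = 0.077181.
Memoryless: P(X > 14+7.42 | X > 14) = P(X > 7.42) = e^(−0.077181·7.42) ≈ 0.5640.

0.5640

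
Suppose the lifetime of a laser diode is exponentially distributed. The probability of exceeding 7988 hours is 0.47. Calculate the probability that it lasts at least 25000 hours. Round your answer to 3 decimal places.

0.094

e^(−λ·7988) = 0.47 ⇒ λ = −ln(0.47)/7988 = 0.0000945196.
P(X > 25000) = e^(−0.0000945196·25000) = e^(−2.363) ≈ 0.094.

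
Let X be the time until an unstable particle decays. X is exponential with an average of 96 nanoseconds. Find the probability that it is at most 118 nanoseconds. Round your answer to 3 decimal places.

0.707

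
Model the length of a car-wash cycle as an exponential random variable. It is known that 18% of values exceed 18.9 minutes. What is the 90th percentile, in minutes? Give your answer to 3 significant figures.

25.4

e^(−λ·18.9) = 0.18 ⇒ λ = −ln(0.18)/18.9 = 0.0907301.
90th percentile: 1 − e^(−λt) = 0.9, t = −ln(0.1)/λ = 25.3784 minutes.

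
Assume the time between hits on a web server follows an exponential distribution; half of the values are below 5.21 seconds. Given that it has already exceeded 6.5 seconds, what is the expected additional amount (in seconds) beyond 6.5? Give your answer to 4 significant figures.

For an exponential, median = ln(2)/λ, so λ = ln 2 / 5.21 = 0.133042 per second.
By memorylessness, the remaining amount past any threshold is again Exp(λ) with mean 1/λ = 7.51644 seconds.

7.516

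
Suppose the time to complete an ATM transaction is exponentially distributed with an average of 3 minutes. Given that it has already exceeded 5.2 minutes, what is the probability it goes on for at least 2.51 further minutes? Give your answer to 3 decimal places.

0.433

The rate is λ = 1/3 = 0.333333 per minute.
The exponential is memoryless, so the remaining time is again Exp(λ): the condition X > 5.2 is irrelevant.
P(X > 2.51) = e^(−0.83667) ≈ 0.433.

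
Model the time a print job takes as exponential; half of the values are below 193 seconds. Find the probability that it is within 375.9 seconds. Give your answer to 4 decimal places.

0.7408

For an exponential, median = ln(2)/λ, so λ = ln 2 / 193 = 0.00359144 per second.
P(X ≤ 375.9) = 1 − e^(−λ·375.9) = 1 − e^(−1.35) ≈ 0.7408.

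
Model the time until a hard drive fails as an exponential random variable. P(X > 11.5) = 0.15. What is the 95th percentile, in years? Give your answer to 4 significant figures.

e^(−λ·11.5) = 0.15 ⇒ λ = −ln(0.15)/11.5 = 0.164967.
95th percentile: 1 − e^(−λt) = 0.95, t = −ln(0.05)/λ = 18.1596 years.

18.16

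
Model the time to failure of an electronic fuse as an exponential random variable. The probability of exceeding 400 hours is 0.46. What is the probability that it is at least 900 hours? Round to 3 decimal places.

e^(−λ·400) = 0.46 ⇒ λ = −ln(0.46)/400 = 0.00194132.
P(X > 900) = e^(−0.00194132·900) = e^(−1.7472) ≈ 0.174.

0.174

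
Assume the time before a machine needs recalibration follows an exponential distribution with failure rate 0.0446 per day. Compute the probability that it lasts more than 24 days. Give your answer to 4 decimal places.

0.3429

P(X > 24) = e^(−λ·24) = e^(−1.0704) ≈ 0.3429.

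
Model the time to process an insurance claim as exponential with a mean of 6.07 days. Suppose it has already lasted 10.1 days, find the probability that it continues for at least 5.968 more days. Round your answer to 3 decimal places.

0.374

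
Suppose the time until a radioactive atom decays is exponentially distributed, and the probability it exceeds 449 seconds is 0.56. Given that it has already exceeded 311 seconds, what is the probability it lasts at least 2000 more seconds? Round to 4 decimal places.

0.0756

From e^(−λ·449) = 0.56, λ = −ln(0.56)/449 = 0.00129136.
Memoryless: P(X > 311+2000 | X > 311) = P(X > 2000) = e^(−0.00129136·2000) ≈ 0.0756.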